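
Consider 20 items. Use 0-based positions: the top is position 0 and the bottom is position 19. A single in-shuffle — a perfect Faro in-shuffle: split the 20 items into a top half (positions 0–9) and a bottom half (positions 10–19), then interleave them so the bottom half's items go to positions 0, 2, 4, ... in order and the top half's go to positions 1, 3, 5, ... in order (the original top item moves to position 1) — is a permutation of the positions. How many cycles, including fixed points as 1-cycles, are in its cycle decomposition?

5

Trace each unvisited position around until it returns:
(0 1 3 7 15 10) (2 5 11) (4 9 19 18 16 12) (6 13) (8 17 14)
5 cycles in total.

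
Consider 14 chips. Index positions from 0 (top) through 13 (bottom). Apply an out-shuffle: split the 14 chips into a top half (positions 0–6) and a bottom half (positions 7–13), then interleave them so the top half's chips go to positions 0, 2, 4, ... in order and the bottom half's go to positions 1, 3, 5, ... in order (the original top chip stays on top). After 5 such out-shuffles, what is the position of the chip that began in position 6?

10

Track the chip's position through each out-shuffle:
6 → 12 → 11 → 9 → 5 → 10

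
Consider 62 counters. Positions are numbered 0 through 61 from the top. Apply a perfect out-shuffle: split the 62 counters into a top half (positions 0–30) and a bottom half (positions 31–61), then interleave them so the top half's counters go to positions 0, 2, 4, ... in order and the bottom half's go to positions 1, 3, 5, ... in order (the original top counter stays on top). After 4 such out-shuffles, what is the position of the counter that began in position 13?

25

Track the counter's position through each out-shuffle:
13 → 26 → 52 → 43 → 25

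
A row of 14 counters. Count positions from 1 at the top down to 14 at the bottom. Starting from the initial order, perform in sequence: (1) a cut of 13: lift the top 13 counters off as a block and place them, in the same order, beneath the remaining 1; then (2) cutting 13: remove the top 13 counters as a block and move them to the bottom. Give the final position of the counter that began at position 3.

5

Track the counter from position 3 forward through each operation:
  after op 1 (cut 13): 3 → 4
  after op 2 (cut 13): 4 → 5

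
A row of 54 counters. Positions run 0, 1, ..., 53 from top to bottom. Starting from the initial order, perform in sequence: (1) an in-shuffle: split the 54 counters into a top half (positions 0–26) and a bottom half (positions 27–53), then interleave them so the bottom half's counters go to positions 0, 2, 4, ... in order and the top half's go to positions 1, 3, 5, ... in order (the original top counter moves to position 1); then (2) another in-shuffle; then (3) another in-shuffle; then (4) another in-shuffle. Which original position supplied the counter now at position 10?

10

Undo the operations in reverse order, starting from position 10:
  undo op 4 (in-shuffle, from bottom half): 10 ← 32
  undo op 3 (in-shuffle, from bottom half): 32 ← 43
  undo op 2 (in-shuffle, from top half): 43 ← 21
  undo op 1 (in-shuffle, from top half): 21 ← 10
So the counter at position 10 came from original position 10.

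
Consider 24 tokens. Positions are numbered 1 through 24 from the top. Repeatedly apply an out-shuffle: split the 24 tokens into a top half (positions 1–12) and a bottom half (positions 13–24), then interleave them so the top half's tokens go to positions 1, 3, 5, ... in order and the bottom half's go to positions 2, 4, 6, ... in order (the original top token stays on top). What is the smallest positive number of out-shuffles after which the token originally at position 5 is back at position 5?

11

Follow position 5 under repeated out-shuffles:
5 → 9 → 17 → 10 → 19 → 14 → 4 → 7 → 13 → 2 → 3 → 5
It first returns after 11 out-shuffles.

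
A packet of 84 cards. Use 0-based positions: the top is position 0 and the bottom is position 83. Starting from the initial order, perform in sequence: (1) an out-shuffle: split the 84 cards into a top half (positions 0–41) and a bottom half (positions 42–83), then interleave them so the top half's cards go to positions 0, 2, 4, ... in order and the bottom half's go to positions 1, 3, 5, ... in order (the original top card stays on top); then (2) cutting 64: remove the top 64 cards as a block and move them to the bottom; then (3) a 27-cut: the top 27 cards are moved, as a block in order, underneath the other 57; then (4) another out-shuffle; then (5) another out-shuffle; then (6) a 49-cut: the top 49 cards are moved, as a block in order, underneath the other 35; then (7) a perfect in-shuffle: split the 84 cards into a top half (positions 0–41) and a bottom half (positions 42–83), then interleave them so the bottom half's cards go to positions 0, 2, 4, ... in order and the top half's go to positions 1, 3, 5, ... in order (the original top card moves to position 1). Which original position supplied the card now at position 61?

Undo the operations in reverse order, starting from position 61:
  undo op 7 (in-shuffle, from top half): 61 ← 30
  undo op 6 (cut 49): 30 ← 79
  undo op 5 (out-shuffle, from bottom half): 79 ← 81
  undo op 4 (out-shuffle, from bottom half): 81 ← 82
  undo op 3 (cut 27): 82 ← 25
  undo op 2 (cut 64): 25 ← 5
  undo op 1 (out-shuffle, from bottom half): 5 ← 44
So the card at position 61 came from original position 44.

44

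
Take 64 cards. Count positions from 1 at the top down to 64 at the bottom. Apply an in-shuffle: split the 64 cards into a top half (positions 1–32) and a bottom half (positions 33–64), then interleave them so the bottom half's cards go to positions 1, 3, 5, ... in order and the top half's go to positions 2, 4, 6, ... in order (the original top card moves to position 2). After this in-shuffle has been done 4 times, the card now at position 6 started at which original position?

41

Work backwards from position 6, undoing one in-shuffle at a time:
6 ← 3 ← 34 ← 17 ← 41
So the card now at position 6 started at position 41.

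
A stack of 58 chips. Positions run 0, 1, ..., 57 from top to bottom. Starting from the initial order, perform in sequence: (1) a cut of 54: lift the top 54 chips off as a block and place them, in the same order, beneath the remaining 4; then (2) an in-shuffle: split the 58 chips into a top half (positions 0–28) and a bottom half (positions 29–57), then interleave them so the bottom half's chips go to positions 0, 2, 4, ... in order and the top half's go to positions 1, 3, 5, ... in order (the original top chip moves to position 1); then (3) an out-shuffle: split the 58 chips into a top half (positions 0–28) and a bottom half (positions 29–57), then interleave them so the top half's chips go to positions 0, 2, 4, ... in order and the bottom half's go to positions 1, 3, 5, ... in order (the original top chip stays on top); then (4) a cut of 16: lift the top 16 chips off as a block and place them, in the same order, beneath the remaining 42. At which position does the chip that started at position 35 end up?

24

Track the chip from position 35 forward through each operation:
  after op 1 (cut 54): 35 → 39
  after op 2 (in-shuffle): 39 → 20
  after op 3 (out-shuffle): 20 → 40
  after op 4 (cut 16): 40 → 24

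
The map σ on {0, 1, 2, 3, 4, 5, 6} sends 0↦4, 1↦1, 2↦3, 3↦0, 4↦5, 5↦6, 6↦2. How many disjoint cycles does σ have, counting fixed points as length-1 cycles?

Cycle decomposition: (0 4 5 6 2 3) (1).
2 cycles.

2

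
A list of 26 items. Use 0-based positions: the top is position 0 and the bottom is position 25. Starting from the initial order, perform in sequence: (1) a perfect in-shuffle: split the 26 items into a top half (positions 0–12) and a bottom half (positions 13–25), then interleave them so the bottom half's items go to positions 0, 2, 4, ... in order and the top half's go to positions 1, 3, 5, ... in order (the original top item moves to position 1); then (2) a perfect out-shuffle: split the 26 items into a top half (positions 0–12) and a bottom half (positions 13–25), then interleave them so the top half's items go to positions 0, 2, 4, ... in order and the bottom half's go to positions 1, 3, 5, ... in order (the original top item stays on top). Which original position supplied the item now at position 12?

Undo the operations in reverse order, starting from position 12:
  undo op 2 (out-shuffle, from top half): 12 ← 6
  undo op 1 (in-shuffle, from bottom half): 6 ← 16
So the item at position 12 came from original position 16.

16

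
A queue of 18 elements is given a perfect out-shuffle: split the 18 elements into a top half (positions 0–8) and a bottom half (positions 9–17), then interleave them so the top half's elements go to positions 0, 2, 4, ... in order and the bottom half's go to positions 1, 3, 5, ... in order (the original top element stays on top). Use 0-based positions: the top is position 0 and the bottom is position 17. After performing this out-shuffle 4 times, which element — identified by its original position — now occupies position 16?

1

Work backwards from position 16, undoing one out-shuffle at a time:
16 ← 8 ← 4 ← 2 ← 1
So the element now at position 16 started at position 1.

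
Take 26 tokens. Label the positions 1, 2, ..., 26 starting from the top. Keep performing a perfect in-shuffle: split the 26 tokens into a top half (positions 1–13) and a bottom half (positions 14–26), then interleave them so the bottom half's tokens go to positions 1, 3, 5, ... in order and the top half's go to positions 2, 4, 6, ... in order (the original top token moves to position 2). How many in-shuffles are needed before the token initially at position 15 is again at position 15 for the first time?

6

Follow position 15 under repeated in-shuffles:
15 → 3 → 6 → 12 → 24 → 21 → 15
It first returns after 6 in-shuffles.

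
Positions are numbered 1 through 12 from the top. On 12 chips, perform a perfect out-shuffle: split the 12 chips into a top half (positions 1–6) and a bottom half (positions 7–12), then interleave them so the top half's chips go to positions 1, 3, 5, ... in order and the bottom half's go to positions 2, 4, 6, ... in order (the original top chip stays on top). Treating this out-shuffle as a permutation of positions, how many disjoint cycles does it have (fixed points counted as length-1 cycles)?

3

Trace each unvisited position around until it returns:
(1) (2 3 5 9 6 11 10 8 4 7) (12)
3 cycles in total.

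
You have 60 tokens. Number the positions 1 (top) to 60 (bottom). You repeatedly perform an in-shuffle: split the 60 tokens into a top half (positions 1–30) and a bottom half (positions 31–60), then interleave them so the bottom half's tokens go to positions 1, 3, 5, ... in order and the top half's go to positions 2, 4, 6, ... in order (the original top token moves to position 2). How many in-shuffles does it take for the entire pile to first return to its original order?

60

The in-shuffle permutes the 60 positions with cycle lengths [60].
Every token is home exactly when every cycle has completed a whole number of laps, i.e. after lcm(60) = 60 in-shuffles.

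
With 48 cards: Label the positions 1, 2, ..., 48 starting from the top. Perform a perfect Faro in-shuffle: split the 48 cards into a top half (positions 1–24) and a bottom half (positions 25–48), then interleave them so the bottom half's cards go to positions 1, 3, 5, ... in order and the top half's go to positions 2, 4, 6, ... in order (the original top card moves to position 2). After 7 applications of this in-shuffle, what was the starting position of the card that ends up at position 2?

36

Work backwards from position 2, undoing one in-shuffle at a time:
2 ← 1 ← 25 ← 37 ← 43 ← 46 ← 23 ← 36
So the card now at position 2 started at position 36.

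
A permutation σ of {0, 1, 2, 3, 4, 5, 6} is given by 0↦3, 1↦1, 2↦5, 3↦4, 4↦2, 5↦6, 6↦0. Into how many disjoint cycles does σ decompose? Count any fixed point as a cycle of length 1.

2

Cycle decomposition: (0 3 4 2 5 6) (1).
2 cycles.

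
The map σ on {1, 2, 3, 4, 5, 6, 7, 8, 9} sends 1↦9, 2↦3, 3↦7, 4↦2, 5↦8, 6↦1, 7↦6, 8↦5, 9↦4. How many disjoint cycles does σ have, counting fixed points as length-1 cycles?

Cycle decomposition: (1 9 4 2 3 7 6) (5 8).
2 cycles.

2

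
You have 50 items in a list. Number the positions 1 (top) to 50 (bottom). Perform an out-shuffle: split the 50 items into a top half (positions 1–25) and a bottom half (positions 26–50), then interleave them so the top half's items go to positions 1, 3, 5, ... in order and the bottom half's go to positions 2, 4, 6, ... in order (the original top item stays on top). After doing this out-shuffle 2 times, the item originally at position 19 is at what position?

Track the item's position through each out-shuffle:
19 → 37 → 24

24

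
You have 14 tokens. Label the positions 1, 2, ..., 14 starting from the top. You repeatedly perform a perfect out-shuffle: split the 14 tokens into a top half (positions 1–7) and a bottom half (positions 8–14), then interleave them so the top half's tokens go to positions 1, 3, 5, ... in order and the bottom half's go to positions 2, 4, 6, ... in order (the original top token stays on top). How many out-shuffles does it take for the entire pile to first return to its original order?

12

The out-shuffle permutes the 14 positions with cycle lengths [1, 1, 12].
Every token is home exactly when every cycle has completed a whole number of laps, i.e. after lcm(1, 12) = 12 out-shuffles.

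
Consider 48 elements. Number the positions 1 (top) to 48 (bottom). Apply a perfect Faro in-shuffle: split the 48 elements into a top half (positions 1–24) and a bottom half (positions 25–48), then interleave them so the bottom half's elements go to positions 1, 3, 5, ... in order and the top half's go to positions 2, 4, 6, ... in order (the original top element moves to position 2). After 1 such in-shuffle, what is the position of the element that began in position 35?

21

Track the element's position through each in-shuffle:
35 → 21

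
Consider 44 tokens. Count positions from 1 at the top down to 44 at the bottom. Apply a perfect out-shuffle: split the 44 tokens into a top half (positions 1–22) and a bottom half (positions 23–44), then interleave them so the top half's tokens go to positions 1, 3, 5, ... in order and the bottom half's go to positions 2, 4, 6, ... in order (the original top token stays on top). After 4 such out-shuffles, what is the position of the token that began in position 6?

38

Track the token's position through each out-shuffle:
6 → 11 → 21 → 41 → 38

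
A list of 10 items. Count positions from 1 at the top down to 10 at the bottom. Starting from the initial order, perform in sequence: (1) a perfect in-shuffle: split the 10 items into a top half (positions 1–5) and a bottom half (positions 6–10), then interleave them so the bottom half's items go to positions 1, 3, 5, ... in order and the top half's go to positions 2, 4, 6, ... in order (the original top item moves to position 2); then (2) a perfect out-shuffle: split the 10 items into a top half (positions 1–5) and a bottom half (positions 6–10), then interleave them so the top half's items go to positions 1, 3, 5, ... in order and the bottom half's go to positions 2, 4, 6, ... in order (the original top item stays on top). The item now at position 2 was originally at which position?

3

Undo the operations in reverse order, starting from position 2:
  undo op 2 (out-shuffle, from bottom half): 2 ← 6
  undo op 1 (in-shuffle, from top half): 6 ← 3
So the item at position 2 came from original position 3.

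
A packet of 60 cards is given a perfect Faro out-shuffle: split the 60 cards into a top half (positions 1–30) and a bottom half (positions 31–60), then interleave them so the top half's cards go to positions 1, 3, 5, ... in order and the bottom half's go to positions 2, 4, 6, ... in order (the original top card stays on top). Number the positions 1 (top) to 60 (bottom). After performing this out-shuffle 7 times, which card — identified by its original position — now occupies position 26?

33

Work backwards from position 26, undoing one out-shuffle at a time:
26 ← 43 ← 22 ← 41 ← 21 ← 11 ← 6 ← 33
So the card now at position 26 started at position 33.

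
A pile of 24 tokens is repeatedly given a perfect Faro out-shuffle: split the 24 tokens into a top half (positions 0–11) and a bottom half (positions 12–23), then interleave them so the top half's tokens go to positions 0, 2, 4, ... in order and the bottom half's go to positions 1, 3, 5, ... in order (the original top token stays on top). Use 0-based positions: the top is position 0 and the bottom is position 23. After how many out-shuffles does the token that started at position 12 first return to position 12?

11

Follow position 12 under repeated out-shuffles:
12 → 1 → 2 → 4 → 8 → 16 → 9 → 18 → 13 → 3 → 6 → 12
It first returns after 11 out-shuffles.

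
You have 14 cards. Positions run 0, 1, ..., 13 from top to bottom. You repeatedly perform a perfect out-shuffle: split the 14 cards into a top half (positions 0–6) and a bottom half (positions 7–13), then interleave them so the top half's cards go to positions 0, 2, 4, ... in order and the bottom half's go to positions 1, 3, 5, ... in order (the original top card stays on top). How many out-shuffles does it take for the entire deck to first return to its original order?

The out-shuffle permutes the 14 positions with cycle lengths [1, 1, 12].
Every card is home exactly when every cycle has completed a whole number of laps, i.e. after lcm(1, 12) = 12 out-shuffles.

12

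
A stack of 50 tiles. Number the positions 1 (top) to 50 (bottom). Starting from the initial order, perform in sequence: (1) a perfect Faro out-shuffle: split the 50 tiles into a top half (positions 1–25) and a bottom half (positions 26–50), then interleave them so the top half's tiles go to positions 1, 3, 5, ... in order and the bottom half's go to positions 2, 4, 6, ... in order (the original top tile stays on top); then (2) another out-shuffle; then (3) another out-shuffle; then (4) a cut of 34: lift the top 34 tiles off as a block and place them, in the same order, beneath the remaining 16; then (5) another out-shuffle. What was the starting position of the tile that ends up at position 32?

Undo the operations in reverse order, starting from position 32:
  undo op 5 (out-shuffle, from bottom half): 32 ← 41
  undo op 4 (cut 34): 41 ← 25
  undo op 3 (out-shuffle, from top half): 25 ← 13
  undo op 2 (out-shuffle, from top half): 13 ← 7
  undo op 1 (out-shuffle, from top half): 7 ← 4
So the tile at position 32 came from original position 4.

4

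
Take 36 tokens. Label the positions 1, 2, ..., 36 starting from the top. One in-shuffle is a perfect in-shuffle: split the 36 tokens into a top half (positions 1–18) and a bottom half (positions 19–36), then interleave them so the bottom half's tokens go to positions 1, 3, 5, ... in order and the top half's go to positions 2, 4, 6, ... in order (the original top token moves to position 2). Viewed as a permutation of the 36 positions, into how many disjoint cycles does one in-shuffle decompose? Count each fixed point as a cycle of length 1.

1

Trace each unvisited position around until it returns:
(1 2 4 8 16 32 ... len 36)
1 cycle in total.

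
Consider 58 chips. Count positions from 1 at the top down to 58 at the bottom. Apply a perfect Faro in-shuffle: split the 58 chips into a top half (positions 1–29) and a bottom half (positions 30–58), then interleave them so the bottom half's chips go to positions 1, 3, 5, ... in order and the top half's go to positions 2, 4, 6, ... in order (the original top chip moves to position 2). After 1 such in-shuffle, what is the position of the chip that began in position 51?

Track the chip's position through each in-shuffle:
51 → 43

43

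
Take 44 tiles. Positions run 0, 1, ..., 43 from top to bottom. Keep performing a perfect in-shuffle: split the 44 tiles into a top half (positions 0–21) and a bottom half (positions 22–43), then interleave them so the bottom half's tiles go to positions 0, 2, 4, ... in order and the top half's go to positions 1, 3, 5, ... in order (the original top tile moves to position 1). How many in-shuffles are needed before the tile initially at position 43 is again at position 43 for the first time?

Follow position 43 under repeated in-shuffles:
43 → 42 → 40 → 36 → 28 → 12 → 25 → 6 → 13 → 27 → 10 → 21 → 43
It first returns after 12 in-shuffles.

12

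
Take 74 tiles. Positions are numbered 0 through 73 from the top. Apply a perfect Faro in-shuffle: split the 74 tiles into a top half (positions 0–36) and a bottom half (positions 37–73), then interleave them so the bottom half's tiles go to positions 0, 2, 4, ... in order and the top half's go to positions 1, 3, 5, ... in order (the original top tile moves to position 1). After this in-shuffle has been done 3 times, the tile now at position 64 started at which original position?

Work backwards from position 64, undoing one in-shuffle at a time:
64 ← 69 ← 34 ← 54
So the tile now at position 64 started at position 54.

54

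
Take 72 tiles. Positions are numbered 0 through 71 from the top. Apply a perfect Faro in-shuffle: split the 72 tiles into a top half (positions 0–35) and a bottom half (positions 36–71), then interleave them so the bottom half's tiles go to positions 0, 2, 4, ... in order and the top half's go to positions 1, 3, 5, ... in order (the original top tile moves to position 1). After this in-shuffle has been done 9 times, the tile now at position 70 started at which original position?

Work backwards from position 70, undoing one in-shuffle at a time:
70 ← 71 ← 35 ← 17 ← 8 ← 40 ← 56 ← 64 ← 68 ← 70
So the tile now at position 70 started at position 70.

70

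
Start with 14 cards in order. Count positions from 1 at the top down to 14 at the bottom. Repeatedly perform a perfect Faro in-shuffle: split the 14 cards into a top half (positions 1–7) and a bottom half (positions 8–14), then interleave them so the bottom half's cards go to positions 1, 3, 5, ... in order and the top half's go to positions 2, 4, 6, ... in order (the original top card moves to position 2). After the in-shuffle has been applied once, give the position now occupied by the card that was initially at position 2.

Track the card's position through each in-shuffle:
2 → 4

4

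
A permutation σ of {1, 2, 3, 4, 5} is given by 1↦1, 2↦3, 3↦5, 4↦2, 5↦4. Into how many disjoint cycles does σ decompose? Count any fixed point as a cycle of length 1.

2

Cycle decomposition: (1) (2 3 5 4).
2 cycles.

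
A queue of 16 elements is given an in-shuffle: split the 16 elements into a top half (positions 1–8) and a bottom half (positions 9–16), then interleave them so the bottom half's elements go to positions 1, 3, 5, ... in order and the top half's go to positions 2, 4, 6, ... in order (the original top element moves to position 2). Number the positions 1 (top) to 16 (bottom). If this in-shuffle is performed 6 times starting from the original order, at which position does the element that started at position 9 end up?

Track the element's position through each in-shuffle:
9 → 1 → 2 → 4 → 8 → 16 → 15

15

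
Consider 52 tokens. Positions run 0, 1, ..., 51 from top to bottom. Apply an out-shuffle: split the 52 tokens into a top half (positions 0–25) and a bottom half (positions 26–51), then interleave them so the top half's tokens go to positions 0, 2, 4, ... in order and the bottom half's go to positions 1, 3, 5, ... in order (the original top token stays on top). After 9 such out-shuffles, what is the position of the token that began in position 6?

12

Track the token's position through each out-shuffle:
6 → 12 → 24 → 48 → 45 → 39 → 27 → 3 → 6 → 12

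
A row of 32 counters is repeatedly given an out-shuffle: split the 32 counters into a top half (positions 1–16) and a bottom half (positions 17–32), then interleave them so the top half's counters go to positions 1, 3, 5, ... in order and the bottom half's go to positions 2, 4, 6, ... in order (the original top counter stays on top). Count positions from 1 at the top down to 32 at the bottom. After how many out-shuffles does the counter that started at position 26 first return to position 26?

5

Follow position 26 under repeated out-shuffles:
26 → 20 → 8 → 15 → 29 → 26
It first returns after 5 out-shuffles.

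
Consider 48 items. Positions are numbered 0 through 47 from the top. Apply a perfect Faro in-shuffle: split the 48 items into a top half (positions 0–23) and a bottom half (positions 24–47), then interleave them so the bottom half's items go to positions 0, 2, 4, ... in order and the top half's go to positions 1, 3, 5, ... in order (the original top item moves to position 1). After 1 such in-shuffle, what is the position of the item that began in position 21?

43

Track the item's position through each in-shuffle:
21 → 43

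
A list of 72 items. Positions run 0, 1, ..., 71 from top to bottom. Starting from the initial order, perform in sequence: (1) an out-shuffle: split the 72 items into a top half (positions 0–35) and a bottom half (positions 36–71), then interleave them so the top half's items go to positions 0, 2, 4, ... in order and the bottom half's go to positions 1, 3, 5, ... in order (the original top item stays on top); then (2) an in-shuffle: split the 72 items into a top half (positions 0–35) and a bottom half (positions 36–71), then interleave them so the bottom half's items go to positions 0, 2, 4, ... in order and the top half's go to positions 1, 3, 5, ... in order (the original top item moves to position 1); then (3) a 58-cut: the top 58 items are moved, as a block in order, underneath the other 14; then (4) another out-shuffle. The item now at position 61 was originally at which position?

Undo the operations in reverse order, starting from position 61:
  undo op 4 (out-shuffle, from bottom half): 61 ← 66
  undo op 3 (cut 58): 66 ← 52
  undo op 2 (in-shuffle, from bottom half): 52 ← 62
  undo op 1 (out-shuffle, from top half): 62 ← 31
So the item at position 61 came from original position 31.

31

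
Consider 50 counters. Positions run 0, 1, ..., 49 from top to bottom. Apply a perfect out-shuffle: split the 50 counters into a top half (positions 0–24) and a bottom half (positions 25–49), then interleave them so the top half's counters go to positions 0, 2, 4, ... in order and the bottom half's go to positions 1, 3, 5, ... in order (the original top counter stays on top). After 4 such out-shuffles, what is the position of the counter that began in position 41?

Track the counter's position through each out-shuffle:
41 → 33 → 17 → 34 → 19

19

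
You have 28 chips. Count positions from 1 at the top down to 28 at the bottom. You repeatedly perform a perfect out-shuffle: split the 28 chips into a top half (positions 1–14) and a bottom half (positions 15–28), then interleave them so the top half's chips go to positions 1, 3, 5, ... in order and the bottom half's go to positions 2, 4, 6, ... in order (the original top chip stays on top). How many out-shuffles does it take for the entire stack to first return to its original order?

The out-shuffle permutes the 28 positions with cycle lengths [1, 1, 2, 6, 18].
Every chip is home exactly when every cycle has completed a whole number of laps, i.e. after lcm(1, 2, 6, 18) = 18 out-shuffles.

18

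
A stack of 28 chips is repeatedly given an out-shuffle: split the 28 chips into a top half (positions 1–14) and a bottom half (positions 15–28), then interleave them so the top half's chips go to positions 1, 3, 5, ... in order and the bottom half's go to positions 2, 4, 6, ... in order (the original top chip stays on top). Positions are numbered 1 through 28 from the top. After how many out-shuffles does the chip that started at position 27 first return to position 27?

Follow position 27 under repeated out-shuffles:
27 → 26 → 24 → 20 → 12 → 23 → 18 → 8 → 15 → 2 → 3 → 5 → 9 → 17 → 6 → 11 → 21 → 14 → 27
It first returns after 18 out-shuffles.

18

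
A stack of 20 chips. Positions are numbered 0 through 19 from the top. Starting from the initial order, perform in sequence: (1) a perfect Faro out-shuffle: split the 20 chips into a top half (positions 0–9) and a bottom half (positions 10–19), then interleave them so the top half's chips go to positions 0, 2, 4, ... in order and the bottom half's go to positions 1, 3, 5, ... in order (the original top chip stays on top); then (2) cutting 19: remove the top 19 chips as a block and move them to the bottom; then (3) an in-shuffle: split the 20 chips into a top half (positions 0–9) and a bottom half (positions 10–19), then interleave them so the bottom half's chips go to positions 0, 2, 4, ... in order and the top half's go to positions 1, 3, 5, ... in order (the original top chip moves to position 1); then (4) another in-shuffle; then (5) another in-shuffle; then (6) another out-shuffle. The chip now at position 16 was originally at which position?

Undo the operations in reverse order, starting from position 16:
  undo op 6 (out-shuffle, from top half): 16 ← 8
  undo op 5 (in-shuffle, from bottom half): 8 ← 14
  undo op 4 (in-shuffle, from bottom half): 14 ← 17
  undo op 3 (in-shuffle, from top half): 17 ← 8
  undo op 2 (cut 19): 8 ← 7
  undo op 1 (out-shuffle, from bottom half): 7 ← 13
So the chip at position 16 came from original position 13.

13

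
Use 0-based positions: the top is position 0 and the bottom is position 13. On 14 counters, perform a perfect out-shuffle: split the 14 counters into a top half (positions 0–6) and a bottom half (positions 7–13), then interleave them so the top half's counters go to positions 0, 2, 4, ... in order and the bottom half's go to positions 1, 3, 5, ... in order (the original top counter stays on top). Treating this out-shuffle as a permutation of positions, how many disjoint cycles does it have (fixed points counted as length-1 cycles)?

3

Trace each unvisited position around until it returns:
(0) (1 2 4 8 3 6 ... len 12) (13)
3 cycles in total.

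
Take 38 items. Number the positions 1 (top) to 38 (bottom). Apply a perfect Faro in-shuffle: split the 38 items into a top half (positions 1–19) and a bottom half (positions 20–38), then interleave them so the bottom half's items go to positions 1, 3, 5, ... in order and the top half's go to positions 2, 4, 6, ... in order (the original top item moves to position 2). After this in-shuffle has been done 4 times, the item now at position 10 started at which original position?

Work backwards from position 10, undoing one in-shuffle at a time:
10 ← 5 ← 22 ← 11 ← 25
So the item now at position 10 started at position 25.

25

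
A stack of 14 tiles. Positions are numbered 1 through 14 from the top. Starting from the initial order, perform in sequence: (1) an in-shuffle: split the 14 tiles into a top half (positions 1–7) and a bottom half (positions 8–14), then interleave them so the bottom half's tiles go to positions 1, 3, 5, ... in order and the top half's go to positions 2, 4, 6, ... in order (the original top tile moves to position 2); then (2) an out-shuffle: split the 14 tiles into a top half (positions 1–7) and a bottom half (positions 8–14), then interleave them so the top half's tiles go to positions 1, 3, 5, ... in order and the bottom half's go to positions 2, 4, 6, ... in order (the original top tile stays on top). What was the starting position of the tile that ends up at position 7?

Undo the operations in reverse order, starting from position 7:
  undo op 2 (out-shuffle, from top half): 7 ← 4
  undo op 1 (in-shuffle, from top half): 4 ← 2
So the tile at position 7 came from original position 2.

2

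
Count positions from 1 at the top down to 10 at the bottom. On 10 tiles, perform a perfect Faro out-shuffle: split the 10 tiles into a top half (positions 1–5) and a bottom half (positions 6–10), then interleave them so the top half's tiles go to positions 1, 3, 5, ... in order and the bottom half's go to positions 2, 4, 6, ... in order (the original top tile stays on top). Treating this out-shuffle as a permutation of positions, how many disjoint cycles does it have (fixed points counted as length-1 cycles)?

4

Trace each unvisited position around until it returns:
(1) (2 3 5 9 8 6) (4 7) (10)
4 cycles in total.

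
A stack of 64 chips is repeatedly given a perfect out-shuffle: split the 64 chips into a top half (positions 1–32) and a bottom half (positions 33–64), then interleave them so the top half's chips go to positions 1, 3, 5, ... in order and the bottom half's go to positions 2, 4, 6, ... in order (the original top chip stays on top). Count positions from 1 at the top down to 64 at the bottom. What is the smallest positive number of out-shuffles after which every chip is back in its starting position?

6

The out-shuffle permutes the 64 positions with cycle lengths [1, 1, 2, 3, 3, 6, 6, 6, 6, 6, 6, 6, 6, 6].
Every chip is home exactly when every cycle has completed a whole number of laps, i.e. after lcm(1, 2, 3, 6) = 6 out-shuffles.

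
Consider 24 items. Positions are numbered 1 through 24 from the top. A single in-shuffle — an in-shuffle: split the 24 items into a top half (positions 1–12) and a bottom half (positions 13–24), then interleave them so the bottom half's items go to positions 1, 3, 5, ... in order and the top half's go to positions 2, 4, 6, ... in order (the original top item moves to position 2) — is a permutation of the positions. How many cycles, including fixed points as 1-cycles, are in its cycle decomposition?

Trace each unvisited position around until it returns:
(1 2 4 8 16 7 ... len 20) (5 10 20 15)
2 cycles in total.

2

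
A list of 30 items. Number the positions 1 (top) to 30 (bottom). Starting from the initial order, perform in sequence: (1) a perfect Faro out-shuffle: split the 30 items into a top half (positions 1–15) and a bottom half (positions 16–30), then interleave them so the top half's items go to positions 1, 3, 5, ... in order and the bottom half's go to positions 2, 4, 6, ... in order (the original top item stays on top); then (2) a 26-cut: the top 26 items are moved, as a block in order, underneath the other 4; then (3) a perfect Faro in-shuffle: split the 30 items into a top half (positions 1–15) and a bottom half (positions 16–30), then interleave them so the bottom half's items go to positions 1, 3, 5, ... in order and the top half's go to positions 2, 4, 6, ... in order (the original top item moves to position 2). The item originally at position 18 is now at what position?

20

Track the item from position 18 forward through each operation:
  after op 1 (out-shuffle): 18 → 6
  after op 2 (cut 26): 6 → 10
  after op 3 (in-shuffle): 10 → 20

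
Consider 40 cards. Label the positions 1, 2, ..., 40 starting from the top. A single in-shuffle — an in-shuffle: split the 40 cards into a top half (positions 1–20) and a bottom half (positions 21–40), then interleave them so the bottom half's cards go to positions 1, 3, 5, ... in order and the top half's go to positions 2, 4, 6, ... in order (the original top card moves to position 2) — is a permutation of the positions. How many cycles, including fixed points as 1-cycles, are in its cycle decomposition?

2

Trace each unvisited position around until it returns:
(1 2 4 8 16 32 ... len 20) (3 6 12 24 7 14 ... len 20)
2 cycles in total.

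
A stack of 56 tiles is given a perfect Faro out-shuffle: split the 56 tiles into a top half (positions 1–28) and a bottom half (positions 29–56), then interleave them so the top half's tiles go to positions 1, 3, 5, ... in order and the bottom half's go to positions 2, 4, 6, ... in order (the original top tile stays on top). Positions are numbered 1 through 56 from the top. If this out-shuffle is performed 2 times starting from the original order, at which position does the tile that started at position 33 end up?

19

Track the tile's position through each out-shuffle:
33 → 10 → 19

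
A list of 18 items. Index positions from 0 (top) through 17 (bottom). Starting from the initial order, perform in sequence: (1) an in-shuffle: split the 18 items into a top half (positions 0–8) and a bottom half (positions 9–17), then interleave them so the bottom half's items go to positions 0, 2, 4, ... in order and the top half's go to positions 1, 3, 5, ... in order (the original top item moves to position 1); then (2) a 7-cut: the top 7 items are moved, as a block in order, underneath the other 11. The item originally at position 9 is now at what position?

11

Track the item from position 9 forward through each operation:
  after op 1 (in-shuffle): 9 → 0
  after op 2 (cut 7): 0 → 11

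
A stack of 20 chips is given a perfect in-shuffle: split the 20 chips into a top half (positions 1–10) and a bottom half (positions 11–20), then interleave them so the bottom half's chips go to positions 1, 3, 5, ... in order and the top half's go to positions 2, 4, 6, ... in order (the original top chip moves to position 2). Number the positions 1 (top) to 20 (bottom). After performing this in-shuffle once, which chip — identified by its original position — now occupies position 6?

Work backwards from position 6, undoing one in-shuffle at a time:
6 ← 3
So the chip now at position 6 started at position 3.

3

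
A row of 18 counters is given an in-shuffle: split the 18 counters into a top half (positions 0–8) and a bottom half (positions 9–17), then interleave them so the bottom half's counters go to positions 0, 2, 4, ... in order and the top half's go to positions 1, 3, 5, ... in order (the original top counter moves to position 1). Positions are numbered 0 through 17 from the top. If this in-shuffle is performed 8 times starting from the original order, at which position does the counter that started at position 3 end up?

16

Track the counter's position through each in-shuffle:
3 → 7 → 15 → 12 → 6 → 13 → 8 → 17 → 16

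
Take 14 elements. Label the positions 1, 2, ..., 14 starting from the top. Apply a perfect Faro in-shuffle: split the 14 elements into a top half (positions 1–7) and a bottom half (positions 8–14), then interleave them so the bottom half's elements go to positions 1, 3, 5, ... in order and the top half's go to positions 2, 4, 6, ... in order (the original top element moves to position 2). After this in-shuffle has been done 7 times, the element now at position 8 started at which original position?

Work backwards from position 8, undoing one in-shuffle at a time:
8 ← 4 ← 2 ← 1 ← 8 ← 4 ← 2 ← 1
So the element now at position 8 started at position 1.

1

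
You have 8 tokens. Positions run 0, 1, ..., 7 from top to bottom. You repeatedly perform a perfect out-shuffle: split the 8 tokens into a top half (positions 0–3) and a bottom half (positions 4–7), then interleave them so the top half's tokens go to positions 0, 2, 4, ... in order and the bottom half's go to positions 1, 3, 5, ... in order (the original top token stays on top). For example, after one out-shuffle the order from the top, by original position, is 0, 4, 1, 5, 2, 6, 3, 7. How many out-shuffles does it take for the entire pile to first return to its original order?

3

The out-shuffle permutes the 8 positions with cycle lengths [1, 1, 3, 3].
Every token is home exactly when every cycle has completed a whole number of laps, i.e. after lcm(1, 3) = 3 out-shuffles.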